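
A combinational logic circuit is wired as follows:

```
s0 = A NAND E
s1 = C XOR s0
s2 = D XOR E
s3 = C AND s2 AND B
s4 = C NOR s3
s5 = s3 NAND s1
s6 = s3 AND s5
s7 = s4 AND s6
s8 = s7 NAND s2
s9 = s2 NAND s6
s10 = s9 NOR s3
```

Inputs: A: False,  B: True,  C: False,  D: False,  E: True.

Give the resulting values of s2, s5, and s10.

s2 = True, s5 = True, s10 = False

s0 = A NAND E = False NAND True = True
s1 = C XOR s0 = False XOR True = True
s2 = D XOR E = False XOR True = True
s3 = C AND s2 AND B = False AND True AND True = False
s5 = s3 NAND s1 = False NAND True = True
s6 = s3 AND s5 = False AND True = False
s9 = s2 NAND s6 = True NAND False = True
s10 = s9 NOR s3 = True NOR False = False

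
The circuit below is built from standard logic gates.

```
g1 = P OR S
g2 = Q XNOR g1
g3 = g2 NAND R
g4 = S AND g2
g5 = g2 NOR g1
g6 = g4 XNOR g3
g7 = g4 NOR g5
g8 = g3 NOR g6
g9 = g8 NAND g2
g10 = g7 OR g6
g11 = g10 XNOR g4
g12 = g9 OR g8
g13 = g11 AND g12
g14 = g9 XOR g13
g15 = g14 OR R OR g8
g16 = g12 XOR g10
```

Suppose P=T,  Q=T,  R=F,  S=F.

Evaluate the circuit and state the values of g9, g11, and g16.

g9 = T  g11 = F  g16 = F

g1 = P OR S = T OR F = T
g2 = Q XNOR g1 = T XNOR T = T
g3 = g2 NAND R = T NAND F = T
g4 = S AND g2 = F AND T = F
g5 = g2 NOR g1 = T NOR T = F
g6 = g4 XNOR g3 = F XNOR T = F
g7 = g4 NOR g5 = F NOR F = T
g8 = g3 NOR g6 = T NOR F = F
g9 = g8 NAND g2 = F NAND T = T
g10 = g7 OR g6 = T OR F = T
g11 = g10 XNOR g4 = T XNOR F = F
g12 = g9 OR g8 = T OR F = T
g16 = g12 XOR g10 = T XOR T = F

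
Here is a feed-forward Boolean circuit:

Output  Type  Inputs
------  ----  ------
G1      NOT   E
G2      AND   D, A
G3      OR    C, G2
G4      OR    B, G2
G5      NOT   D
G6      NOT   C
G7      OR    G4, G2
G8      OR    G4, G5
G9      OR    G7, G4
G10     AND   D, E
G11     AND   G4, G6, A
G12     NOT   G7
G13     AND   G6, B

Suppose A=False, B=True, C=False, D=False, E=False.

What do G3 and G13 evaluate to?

G3 = False; G13 = True

G2 = D AND A = False AND False = False
G3 = C OR G2 = False OR False = False
G6 = NOT C = NOT False = True
G13 = G6 AND B = True AND True = True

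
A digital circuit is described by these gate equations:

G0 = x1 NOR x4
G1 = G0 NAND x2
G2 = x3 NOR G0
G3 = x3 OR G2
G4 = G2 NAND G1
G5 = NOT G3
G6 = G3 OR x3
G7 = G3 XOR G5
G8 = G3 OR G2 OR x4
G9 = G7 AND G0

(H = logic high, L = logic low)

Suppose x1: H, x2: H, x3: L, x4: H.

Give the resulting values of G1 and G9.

G1 = H; G9 = L

G0 = x1 NOR x4 = H NOR H = L
G1 = G0 NAND x2 = L NAND H = H
G2 = x3 NOR G0 = L NOR L = H
G3 = x3 OR G2 = L OR H = H
G5 = NOT G3 = NOT H = L
G7 = G3 XOR G5 = H XOR L = H
G9 = G7 AND G0 = H AND L = L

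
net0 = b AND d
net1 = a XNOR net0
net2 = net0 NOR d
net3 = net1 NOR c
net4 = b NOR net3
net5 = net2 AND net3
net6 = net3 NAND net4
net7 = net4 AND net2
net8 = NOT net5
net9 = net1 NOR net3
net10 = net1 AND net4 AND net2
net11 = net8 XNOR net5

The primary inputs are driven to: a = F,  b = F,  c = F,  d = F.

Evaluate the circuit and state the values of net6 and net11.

net6 = T  net11 = F

net0 = b AND d = F AND F = F
net1 = a XNOR net0 = F XNOR F = T
net2 = net0 NOR d = F NOR F = T
net3 = net1 NOR c = T NOR F = F
net4 = b NOR net3 = F NOR F = T
net5 = net2 AND net3 = T AND F = F
net6 = net3 NAND net4 = F NAND T = T
net8 = NOT net5 = NOT F = T
net11 = net8 XNOR net5 = T XNOR F = F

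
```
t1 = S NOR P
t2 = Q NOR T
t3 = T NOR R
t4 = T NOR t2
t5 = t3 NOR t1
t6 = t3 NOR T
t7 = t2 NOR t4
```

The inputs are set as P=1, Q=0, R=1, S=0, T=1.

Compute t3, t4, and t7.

t3 = 0; t4 = 0; t7 = 1

t2 = Q NOR T = 0 NOR 1 = 0
t3 = T NOR R = 1 NOR 1 = 0
t4 = T NOR t2 = 1 NOR 0 = 0
t7 = t2 NOR t4 = 0 NOR 0 = 1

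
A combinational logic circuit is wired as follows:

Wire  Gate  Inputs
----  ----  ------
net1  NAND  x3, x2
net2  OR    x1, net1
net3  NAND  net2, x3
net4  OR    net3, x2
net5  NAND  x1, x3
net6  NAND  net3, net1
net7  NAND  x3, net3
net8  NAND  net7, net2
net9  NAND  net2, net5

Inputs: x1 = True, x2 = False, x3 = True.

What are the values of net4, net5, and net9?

net4 = False  net5 = False  net9 = True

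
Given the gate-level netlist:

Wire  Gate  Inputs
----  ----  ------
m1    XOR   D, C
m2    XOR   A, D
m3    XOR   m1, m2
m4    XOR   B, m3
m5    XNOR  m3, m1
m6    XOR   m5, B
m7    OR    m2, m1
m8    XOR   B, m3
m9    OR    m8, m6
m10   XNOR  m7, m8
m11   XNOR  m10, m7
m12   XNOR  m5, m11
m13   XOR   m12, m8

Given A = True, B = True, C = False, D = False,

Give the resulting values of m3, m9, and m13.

m1 = D XOR C = False XOR False = False
m2 = A XOR D = True XOR False = True
m3 = m1 XOR m2 = False XOR True = True
m5 = m3 XNOR m1 = True XNOR False = False
m6 = m5 XOR B = False XOR True = True
m7 = m2 OR m1 = True OR False = True
m8 = B XOR m3 = True XOR True = False
m9 = m8 OR m6 = False OR True = True
m10 = m7 XNOR m8 = True XNOR False = False
m11 = m10 XNOR m7 = False XNOR True = False
m12 = m5 XNOR m11 = False XNOR False = True
m13 = m12 XOR m8 = True XOR False = True

m3 = True; m9 = True; m13 = True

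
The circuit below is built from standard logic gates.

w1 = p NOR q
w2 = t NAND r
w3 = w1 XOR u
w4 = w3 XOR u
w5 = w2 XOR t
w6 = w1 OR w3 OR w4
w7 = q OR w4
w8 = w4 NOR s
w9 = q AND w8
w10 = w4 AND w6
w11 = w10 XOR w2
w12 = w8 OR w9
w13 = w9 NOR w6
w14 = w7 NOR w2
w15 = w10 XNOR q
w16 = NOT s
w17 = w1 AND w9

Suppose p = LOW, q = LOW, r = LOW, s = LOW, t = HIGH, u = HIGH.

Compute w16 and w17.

w16 = HIGH; w17 = LOW

w1 = p NOR q = LOW NOR LOW = HIGH
w3 = w1 XOR u = HIGH XOR HIGH = LOW
w4 = w3 XOR u = LOW XOR HIGH = HIGH
w8 = w4 NOR s = HIGH NOR LOW = LOW
w9 = q AND w8 = LOW AND LOW = LOW
w16 = NOT s = NOT LOW = HIGH
w17 = w1 AND w9 = HIGH AND LOW = LOW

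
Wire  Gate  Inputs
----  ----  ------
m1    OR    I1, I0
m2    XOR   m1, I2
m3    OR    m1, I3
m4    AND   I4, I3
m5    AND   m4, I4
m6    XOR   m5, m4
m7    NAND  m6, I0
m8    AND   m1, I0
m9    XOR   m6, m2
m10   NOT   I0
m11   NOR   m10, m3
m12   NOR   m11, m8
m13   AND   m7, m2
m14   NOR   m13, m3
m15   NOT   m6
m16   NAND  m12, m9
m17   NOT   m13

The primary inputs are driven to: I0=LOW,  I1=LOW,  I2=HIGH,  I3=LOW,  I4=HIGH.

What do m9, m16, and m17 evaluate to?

m1 = I1 OR I0 = LOW OR LOW = LOW
m2 = m1 XOR I2 = LOW XOR HIGH = HIGH
m3 = m1 OR I3 = LOW OR LOW = LOW
m4 = I4 AND I3 = HIGH AND LOW = LOW
m5 = m4 AND I4 = LOW AND HIGH = LOW
m6 = m5 XOR m4 = LOW XOR LOW = LOW
m7 = m6 NAND I0 = LOW NAND LOW = HIGH
m8 = m1 AND I0 = LOW AND LOW = LOW
m9 = m6 XOR m2 = LOW XOR HIGH = HIGH
m10 = NOT I0 = NOT LOW = HIGH
m11 = m10 NOR m3 = HIGH NOR LOW = LOW
m12 = m11 NOR m8 = LOW NOR LOW = HIGH
m13 = m7 AND m2 = HIGH AND HIGH = HIGH
m16 = m12 NAND m9 = HIGH NAND HIGH = LOW
m17 = NOT m13 = NOT HIGH = LOW

m9 = HIGH  m16 = LOW  m17 = LOW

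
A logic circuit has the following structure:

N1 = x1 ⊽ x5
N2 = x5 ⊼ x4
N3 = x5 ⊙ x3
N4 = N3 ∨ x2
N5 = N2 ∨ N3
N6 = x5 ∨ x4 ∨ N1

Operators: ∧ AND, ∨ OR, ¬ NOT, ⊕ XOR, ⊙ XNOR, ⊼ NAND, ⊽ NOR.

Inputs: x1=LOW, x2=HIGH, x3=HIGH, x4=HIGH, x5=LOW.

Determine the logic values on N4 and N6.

N4 = HIGH, N6 = HIGH

N1 = x1 NOR x5 = LOW NOR LOW = HIGH
N3 = x5 XNOR x3 = LOW XNOR HIGH = LOW
N4 = N3 OR x2 = LOW OR HIGH = HIGH
N6 = x5 OR x4 OR N1 = LOW OR HIGH OR HIGH = HIGH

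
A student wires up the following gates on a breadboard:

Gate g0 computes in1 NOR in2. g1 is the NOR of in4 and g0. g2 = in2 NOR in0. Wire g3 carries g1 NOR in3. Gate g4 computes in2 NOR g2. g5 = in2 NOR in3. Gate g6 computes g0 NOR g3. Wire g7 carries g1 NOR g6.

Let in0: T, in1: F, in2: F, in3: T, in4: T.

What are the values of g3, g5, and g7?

g0 = in1 NOR in2 = F NOR F = T
g1 = in4 NOR g0 = T NOR T = F
g3 = g1 NOR in3 = F NOR T = F
g5 = in2 NOR in3 = F NOR T = F
g6 = g0 NOR g3 = T NOR F = F
g7 = g1 NOR g6 = F NOR F = T

g3 = F, g5 = F, g7 = T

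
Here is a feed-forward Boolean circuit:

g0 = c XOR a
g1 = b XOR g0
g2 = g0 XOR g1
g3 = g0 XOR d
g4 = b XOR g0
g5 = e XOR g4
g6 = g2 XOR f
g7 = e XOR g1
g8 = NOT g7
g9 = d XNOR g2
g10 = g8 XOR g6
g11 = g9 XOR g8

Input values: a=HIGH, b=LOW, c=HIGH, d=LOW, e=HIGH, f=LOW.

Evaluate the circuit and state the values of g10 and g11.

g10 = LOW  g11 = HIGH

g0 = c XOR a = HIGH XOR HIGH = LOW
g1 = b XOR g0 = LOW XOR LOW = LOW
g2 = g0 XOR g1 = LOW XOR LOW = LOW
g6 = g2 XOR f = LOW XOR LOW = LOW
g7 = e XOR g1 = HIGH XOR LOW = HIGH
g8 = NOT g7 = NOT HIGH = LOW
g9 = d XNOR g2 = LOW XNOR LOW = HIGH
g10 = g8 XOR g6 = LOW XOR LOW = LOW
g11 = g9 XOR g8 = HIGH XOR LOW = HIGH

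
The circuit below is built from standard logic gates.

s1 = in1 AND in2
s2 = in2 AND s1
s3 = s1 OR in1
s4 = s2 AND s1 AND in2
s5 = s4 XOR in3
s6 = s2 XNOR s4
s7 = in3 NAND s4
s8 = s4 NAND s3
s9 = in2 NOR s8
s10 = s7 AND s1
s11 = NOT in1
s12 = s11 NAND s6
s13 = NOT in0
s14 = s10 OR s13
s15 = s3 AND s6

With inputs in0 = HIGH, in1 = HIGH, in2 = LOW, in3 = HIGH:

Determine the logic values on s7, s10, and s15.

s7 = HIGH, s10 = LOW, s15 = HIGH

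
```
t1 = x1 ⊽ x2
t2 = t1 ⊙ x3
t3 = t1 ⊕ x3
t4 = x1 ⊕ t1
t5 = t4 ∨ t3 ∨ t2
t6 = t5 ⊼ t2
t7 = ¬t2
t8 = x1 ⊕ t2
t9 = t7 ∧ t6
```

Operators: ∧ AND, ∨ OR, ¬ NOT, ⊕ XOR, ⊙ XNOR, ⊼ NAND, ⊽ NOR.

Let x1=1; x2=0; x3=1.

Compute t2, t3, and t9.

t1 = x1 NOR x2 = 1 NOR 0 = 0
t2 = t1 XNOR x3 = 0 XNOR 1 = 0
t3 = t1 XOR x3 = 0 XOR 1 = 1
t4 = x1 XOR t1 = 1 XOR 0 = 1
t5 = t4 OR t3 OR t2 = 1 OR 1 OR 0 = 1
t6 = t5 NAND t2 = 1 NAND 0 = 1
t7 = NOT t2 = NOT 0 = 1
t9 = t7 AND t6 = 1 AND 1 = 1

t2 = 0  t3 = 1  t9 = 1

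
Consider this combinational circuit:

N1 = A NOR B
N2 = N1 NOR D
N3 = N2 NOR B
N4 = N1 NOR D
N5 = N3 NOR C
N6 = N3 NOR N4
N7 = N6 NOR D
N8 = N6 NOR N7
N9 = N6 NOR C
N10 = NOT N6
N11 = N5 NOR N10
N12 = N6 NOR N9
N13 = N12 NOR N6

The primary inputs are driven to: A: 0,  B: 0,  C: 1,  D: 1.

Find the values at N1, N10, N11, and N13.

N1 = 1, N10 = 1, N11 = 0, N13 = 0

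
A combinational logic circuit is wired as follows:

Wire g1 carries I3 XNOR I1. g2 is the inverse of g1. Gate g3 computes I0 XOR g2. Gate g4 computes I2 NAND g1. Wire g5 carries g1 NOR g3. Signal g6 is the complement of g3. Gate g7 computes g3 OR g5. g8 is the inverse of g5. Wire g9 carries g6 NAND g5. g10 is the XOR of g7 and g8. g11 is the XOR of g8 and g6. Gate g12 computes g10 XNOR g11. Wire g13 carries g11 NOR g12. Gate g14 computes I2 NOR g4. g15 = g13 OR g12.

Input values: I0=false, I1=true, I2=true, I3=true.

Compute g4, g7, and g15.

g1 = I3 XNOR I1 = true XNOR true = true
g2 = NOT g1 = NOT true = false
g3 = I0 XOR g2 = false XOR false = false
g4 = I2 NAND g1 = true NAND true = false
g5 = g1 NOR g3 = true NOR false = false
g6 = NOT g3 = NOT false = true
g7 = g3 OR g5 = false OR false = false
g8 = NOT g5 = NOT false = true
g10 = g7 XOR g8 = false XOR true = true
g11 = g8 XOR g6 = true XOR true = false
g12 = g10 XNOR g11 = true XNOR false = false
g13 = g11 NOR g12 = false NOR false = true
g15 = g13 OR g12 = true OR false = true

g4 = false, g7 = false, g15 = true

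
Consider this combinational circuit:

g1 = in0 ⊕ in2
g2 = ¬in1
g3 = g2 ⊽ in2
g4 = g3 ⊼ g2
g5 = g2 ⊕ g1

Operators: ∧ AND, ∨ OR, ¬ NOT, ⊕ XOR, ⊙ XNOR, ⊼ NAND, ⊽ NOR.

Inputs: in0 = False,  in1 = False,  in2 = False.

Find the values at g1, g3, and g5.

g1 = in0 XOR in2 = False XOR False = False
g2 = NOT in1 = NOT False = True
g3 = g2 NOR in2 = True NOR False = False
g5 = g2 XOR g1 = True XOR False = True

g1 = False; g3 = False; g5 = True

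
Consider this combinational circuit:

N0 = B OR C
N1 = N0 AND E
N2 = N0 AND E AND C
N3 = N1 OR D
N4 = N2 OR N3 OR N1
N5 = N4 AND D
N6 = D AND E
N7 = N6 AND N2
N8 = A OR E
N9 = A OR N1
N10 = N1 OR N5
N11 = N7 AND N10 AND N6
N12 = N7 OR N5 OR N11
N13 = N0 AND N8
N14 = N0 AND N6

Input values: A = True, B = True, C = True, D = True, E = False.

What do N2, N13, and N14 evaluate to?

N0 = B OR C = True OR True = True
N2 = N0 AND E AND C = True AND False AND True = False
N6 = D AND E = True AND False = False
N8 = A OR E = True OR False = True
N13 = N0 AND N8 = True AND True = True
N14 = N0 AND N6 = True AND False = False

N2 = False  N13 = True  N14 = False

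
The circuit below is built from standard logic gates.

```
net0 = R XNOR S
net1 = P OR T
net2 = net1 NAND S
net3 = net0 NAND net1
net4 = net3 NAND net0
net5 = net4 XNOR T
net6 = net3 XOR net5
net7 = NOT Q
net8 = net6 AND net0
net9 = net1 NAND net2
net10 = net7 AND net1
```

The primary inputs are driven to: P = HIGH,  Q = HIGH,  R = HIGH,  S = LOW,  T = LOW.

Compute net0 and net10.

net0 = R XNOR S = HIGH XNOR LOW = LOW
net1 = P OR T = HIGH OR LOW = HIGH
net7 = NOT Q = NOT HIGH = LOW
net10 = net7 AND net1 = LOW AND HIGH = LOW

net0 = LOW  net10 = LOW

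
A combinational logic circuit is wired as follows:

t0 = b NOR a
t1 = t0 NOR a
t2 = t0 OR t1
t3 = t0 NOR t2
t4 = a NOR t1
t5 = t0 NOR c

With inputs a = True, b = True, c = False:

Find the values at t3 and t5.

t0 = b NOR a = True NOR True = False
t1 = t0 NOR a = False NOR True = False
t2 = t0 OR t1 = False OR False = False
t3 = t0 NOR t2 = False NOR False = True
t5 = t0 NOR c = False NOR False = True

t3 = True; t5 = True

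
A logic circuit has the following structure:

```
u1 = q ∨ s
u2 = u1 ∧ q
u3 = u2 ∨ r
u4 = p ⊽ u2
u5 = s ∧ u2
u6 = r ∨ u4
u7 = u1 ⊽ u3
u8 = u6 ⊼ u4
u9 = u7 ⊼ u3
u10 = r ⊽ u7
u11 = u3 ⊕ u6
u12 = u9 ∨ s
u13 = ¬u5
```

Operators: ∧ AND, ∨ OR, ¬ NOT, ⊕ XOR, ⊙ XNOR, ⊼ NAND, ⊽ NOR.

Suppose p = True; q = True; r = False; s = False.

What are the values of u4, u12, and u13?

u1 = q OR s = True OR False = True
u2 = u1 AND q = True AND True = True
u3 = u2 OR r = True OR False = True
u4 = p NOR u2 = True NOR True = False
u5 = s AND u2 = False AND True = False
u7 = u1 NOR u3 = True NOR True = False
u9 = u7 NAND u3 = False NAND True = True
u12 = u9 OR s = True OR False = True
u13 = NOT u5 = NOT False = True

u4 = False, u12 = True, u13 = True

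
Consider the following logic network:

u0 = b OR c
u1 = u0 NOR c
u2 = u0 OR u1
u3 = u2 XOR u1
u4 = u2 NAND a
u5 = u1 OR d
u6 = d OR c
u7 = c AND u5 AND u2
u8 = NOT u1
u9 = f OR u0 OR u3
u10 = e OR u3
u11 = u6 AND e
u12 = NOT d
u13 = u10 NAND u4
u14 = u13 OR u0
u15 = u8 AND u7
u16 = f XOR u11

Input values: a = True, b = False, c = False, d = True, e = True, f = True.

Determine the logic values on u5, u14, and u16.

u5 = True, u14 = True, u16 = False

u0 = b OR c = False OR False = False
u1 = u0 NOR c = False NOR False = True
u2 = u0 OR u1 = False OR True = True
u3 = u2 XOR u1 = True XOR True = False
u4 = u2 NAND a = True NAND True = False
u5 = u1 OR d = True OR True = True
u6 = d OR c = True OR False = True
u10 = e OR u3 = True OR False = True
u11 = u6 AND e = True AND True = True
u13 = u10 NAND u4 = True NAND False = True
u14 = u13 OR u0 = True OR False = True
u16 = f XOR u11 = True XOR True = False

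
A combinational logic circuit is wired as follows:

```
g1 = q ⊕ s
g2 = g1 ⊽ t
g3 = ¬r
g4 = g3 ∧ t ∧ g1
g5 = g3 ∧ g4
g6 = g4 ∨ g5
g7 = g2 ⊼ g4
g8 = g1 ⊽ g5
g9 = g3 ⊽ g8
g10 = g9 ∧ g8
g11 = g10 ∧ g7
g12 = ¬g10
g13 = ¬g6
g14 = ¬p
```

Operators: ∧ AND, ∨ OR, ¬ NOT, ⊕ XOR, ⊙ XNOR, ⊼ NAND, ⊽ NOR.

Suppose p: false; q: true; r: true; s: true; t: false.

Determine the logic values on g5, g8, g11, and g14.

g5 = false, g8 = true, g11 = false, g14 = true

g1 = q XOR s = true XOR true = false
g2 = g1 NOR t = false NOR false = true
g3 = NOT r = NOT true = false
g4 = g3 AND t AND g1 = false AND false AND false = false
g5 = g3 AND g4 = false AND false = false
g7 = g2 NAND g4 = true NAND false = true
g8 = g1 NOR g5 = false NOR false = true
g9 = g3 NOR g8 = false NOR true = false
g10 = g9 AND g8 = false AND true = false
g11 = g10 AND g7 = false AND true = false
g14 = NOT p = NOT false = true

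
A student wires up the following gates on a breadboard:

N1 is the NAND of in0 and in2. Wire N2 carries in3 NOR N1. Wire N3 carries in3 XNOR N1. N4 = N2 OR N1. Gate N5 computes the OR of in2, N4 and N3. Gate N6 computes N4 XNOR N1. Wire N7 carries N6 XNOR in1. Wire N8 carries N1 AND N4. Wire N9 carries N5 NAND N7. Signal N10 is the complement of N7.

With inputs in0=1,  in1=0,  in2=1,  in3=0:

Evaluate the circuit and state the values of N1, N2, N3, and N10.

N1 = 0, N2 = 1, N3 = 1, N10 = 0

N1 = in0 NAND in2 = 1 NAND 1 = 0
N2 = in3 NOR N1 = 0 NOR 0 = 1
N3 = in3 XNOR N1 = 0 XNOR 0 = 1
N4 = N2 OR N1 = 1 OR 0 = 1
N6 = N4 XNOR N1 = 1 XNOR 0 = 0
N7 = N6 XNOR in1 = 0 XNOR 0 = 1
N10 = NOT N7 = NOT 1 = 0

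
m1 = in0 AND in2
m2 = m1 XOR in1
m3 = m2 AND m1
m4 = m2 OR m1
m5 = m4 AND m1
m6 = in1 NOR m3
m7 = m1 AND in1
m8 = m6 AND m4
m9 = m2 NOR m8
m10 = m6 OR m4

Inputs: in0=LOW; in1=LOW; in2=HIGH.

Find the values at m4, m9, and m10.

m4 = LOW, m9 = HIGH, m10 = HIGH

m1 = in0 AND in2 = LOW AND HIGH = LOW
m2 = m1 XOR in1 = LOW XOR LOW = LOW
m3 = m2 AND m1 = LOW AND LOW = LOW
m4 = m2 OR m1 = LOW OR LOW = LOW
m6 = in1 NOR m3 = LOW NOR LOW = HIGH
m8 = m6 AND m4 = HIGH AND LOW = LOW
m9 = m2 NOR m8 = LOW NOR LOW = HIGH
m10 = m6 OR m4 = HIGH OR LOW = HIGH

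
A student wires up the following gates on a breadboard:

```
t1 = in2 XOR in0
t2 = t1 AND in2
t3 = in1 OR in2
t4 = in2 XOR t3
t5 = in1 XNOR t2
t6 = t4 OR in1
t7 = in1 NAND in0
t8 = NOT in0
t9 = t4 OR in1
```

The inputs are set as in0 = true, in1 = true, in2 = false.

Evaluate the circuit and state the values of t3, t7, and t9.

t3 = in1 OR in2 = true OR false = true
t4 = in2 XOR t3 = false XOR true = true
t7 = in1 NAND in0 = true NAND true = false
t9 = t4 OR in1 = true OR true = true

t3 = true, t7 = false, t9 = true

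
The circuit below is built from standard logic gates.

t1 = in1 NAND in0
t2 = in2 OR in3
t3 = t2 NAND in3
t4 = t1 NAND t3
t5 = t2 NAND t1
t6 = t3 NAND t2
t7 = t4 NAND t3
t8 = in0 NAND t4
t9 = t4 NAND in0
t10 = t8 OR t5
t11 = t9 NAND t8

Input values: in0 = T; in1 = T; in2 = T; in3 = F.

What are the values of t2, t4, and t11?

t1 = in1 NAND in0 = T NAND T = F
t2 = in2 OR in3 = T OR F = T
t3 = t2 NAND in3 = T NAND F = T
t4 = t1 NAND t3 = F NAND T = T
t8 = in0 NAND t4 = T NAND T = F
t9 = t4 NAND in0 = T NAND T = F
t11 = t9 NAND t8 = F NAND F = T

t2 = T, t4 = T, t11 = T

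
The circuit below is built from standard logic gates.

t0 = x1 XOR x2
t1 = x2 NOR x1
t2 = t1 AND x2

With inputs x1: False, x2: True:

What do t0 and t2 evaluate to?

t0 = x1 XOR x2 = False XOR True = True
t1 = x2 NOR x1 = True NOR False = False
t2 = t1 AND x2 = False AND True = False

t0 = True  t2 = False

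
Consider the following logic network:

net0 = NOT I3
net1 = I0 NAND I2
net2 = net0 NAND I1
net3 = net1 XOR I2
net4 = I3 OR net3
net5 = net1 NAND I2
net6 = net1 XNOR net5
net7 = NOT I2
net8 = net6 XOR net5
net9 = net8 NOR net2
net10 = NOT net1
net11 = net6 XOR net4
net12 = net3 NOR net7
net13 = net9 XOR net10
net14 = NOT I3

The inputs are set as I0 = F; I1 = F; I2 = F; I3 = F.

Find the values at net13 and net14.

net13 = F, net14 = T

net0 = NOT I3 = NOT F = T
net1 = I0 NAND I2 = F NAND F = T
net2 = net0 NAND I1 = T NAND F = T
net5 = net1 NAND I2 = T NAND F = T
net6 = net1 XNOR net5 = T XNOR T = T
net8 = net6 XOR net5 = T XOR T = F
net9 = net8 NOR net2 = F NOR T = F
net10 = NOT net1 = NOT T = F
net13 = net9 XOR net10 = F XOR F = F
net14 = NOT I3 = NOT F = T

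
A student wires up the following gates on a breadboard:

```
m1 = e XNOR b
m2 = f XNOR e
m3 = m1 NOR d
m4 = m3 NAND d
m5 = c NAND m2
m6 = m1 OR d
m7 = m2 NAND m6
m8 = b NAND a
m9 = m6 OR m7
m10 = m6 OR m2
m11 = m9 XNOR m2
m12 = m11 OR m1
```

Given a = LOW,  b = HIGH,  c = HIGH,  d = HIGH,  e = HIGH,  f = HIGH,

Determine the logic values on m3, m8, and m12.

m3 = LOW, m8 = HIGH, m12 = HIGH

m1 = e XNOR b = HIGH XNOR HIGH = HIGH
m2 = f XNOR e = HIGH XNOR HIGH = HIGH
m3 = m1 NOR d = HIGH NOR HIGH = LOW
m6 = m1 OR d = HIGH OR HIGH = HIGH
m7 = m2 NAND m6 = HIGH NAND HIGH = LOW
m8 = b NAND a = HIGH NAND LOW = HIGH
m9 = m6 OR m7 = HIGH OR LOW = HIGH
m11 = m9 XNOR m2 = HIGH XNOR HIGH = HIGH
m12 = m11 OR m1 = HIGH OR HIGH = HIGH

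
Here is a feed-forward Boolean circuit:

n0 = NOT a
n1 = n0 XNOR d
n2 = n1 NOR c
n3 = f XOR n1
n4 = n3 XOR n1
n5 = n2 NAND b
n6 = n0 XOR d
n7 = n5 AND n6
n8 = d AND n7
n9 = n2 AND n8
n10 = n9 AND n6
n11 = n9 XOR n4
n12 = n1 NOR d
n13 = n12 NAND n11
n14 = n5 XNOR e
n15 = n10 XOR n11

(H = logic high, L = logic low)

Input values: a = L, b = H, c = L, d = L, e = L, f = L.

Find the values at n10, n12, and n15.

n10 = L; n12 = H; n15 = L

n0 = NOT a = NOT L = H
n1 = n0 XNOR d = H XNOR L = L
n2 = n1 NOR c = L NOR L = H
n3 = f XOR n1 = L XOR L = L
n4 = n3 XOR n1 = L XOR L = L
n5 = n2 NAND b = H NAND H = L
n6 = n0 XOR d = H XOR L = H
n7 = n5 AND n6 = L AND H = L
n8 = d AND n7 = L AND L = L
n9 = n2 AND n8 = H AND L = L
n10 = n9 AND n6 = L AND H = L
n11 = n9 XOR n4 = L XOR L = L
n12 = n1 NOR d = L NOR L = H
n15 = n10 XOR n11 = L XOR L = L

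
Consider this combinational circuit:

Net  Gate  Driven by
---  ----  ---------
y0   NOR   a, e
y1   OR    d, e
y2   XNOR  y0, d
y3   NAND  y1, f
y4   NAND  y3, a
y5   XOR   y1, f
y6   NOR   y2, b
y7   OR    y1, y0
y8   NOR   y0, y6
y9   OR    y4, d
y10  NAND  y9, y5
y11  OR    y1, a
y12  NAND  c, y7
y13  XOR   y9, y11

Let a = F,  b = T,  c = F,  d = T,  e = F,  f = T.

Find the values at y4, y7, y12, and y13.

y4 = T, y7 = T, y12 = T, y13 = F

y0 = a NOR e = F NOR F = T
y1 = d OR e = T OR F = T
y3 = y1 NAND f = T NAND T = F
y4 = y3 NAND a = F NAND F = T
y7 = y1 OR y0 = T OR T = T
y9 = y4 OR d = T OR T = T
y11 = y1 OR a = T OR F = T
y12 = c NAND y7 = F NAND T = T
y13 = y9 XOR y11 = T XOR T = F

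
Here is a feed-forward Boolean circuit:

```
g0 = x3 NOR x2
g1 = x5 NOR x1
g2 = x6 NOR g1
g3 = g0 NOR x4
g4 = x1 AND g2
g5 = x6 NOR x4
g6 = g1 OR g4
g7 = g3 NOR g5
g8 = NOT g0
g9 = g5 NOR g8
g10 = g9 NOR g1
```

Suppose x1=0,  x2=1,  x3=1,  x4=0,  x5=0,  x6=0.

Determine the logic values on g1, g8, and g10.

g1 = 1, g8 = 1, g10 = 0

g0 = x3 NOR x2 = 1 NOR 1 = 0
g1 = x5 NOR x1 = 0 NOR 0 = 1
g5 = x6 NOR x4 = 0 NOR 0 = 1
g8 = NOT g0 = NOT 0 = 1
g9 = g5 NOR g8 = 1 NOR 1 = 0
g10 = g9 NOR g1 = 0 NOR 1 = 0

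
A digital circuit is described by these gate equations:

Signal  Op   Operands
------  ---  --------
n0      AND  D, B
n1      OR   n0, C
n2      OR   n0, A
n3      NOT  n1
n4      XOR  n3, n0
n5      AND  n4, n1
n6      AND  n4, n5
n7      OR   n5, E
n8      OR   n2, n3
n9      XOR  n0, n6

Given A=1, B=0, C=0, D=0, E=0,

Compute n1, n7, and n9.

n0 = D AND B = 0 AND 0 = 0
n1 = n0 OR C = 0 OR 0 = 0
n3 = NOT n1 = NOT 0 = 1
n4 = n3 XOR n0 = 1 XOR 0 = 1
n5 = n4 AND n1 = 1 AND 0 = 0
n6 = n4 AND n5 = 1 AND 0 = 0
n7 = n5 OR E = 0 OR 0 = 0
n9 = n0 XOR n6 = 0 XOR 0 = 0

n1 = 0  n7 = 0  n9 = 0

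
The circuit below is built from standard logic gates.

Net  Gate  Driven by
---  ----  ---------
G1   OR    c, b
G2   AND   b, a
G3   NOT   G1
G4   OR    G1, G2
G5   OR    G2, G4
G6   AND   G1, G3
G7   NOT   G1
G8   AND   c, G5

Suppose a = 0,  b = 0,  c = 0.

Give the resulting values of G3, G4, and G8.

G3 = 1  G4 = 0  G8 = 0

G1 = c OR b = 0 OR 0 = 0
G2 = b AND a = 0 AND 0 = 0
G3 = NOT G1 = NOT 0 = 1
G4 = G1 OR G2 = 0 OR 0 = 0
G5 = G2 OR G4 = 0 OR 0 = 0
G8 = c AND G5 = 0 AND 0 = 0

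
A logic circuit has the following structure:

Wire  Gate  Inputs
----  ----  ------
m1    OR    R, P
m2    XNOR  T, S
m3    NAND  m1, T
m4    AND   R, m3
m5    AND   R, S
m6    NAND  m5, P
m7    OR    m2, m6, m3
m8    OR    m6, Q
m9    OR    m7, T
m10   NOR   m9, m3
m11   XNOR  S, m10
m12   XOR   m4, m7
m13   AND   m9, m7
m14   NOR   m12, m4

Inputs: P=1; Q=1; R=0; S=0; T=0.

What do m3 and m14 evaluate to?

m3 = 1; m14 = 0

m1 = R OR P = 0 OR 1 = 1
m2 = T XNOR S = 0 XNOR 0 = 1
m3 = m1 NAND T = 1 NAND 0 = 1
m4 = R AND m3 = 0 AND 1 = 0
m5 = R AND S = 0 AND 0 = 0
m6 = m5 NAND P = 0 NAND 1 = 1
m7 = m2 OR m6 OR m3 = 1 OR 1 OR 1 = 1
m12 = m4 XOR m7 = 0 XOR 1 = 1
m14 = m12 NOR m4 = 1 NOR 0 = 0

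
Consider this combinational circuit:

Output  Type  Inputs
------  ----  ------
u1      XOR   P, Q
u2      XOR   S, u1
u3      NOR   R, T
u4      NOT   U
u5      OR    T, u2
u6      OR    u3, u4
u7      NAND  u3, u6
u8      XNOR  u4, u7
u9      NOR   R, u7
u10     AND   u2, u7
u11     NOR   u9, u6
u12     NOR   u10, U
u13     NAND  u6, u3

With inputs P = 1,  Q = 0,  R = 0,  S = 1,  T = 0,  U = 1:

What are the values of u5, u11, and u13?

u5 = 0  u11 = 0  u13 = 0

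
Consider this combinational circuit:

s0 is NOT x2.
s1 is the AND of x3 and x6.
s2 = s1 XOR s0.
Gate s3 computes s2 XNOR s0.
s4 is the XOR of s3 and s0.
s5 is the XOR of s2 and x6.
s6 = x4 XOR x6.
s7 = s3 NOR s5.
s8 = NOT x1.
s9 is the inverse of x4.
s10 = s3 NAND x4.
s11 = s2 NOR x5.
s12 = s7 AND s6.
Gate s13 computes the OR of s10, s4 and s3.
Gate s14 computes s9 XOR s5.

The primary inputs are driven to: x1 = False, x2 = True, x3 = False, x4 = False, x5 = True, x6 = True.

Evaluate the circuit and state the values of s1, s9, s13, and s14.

s0 = NOT x2 = NOT True = False
s1 = x3 AND x6 = False AND True = False
s2 = s1 XOR s0 = False XOR False = False
s3 = s2 XNOR s0 = False XNOR False = True
s4 = s3 XOR s0 = True XOR False = True
s5 = s2 XOR x6 = False XOR True = True
s9 = NOT x4 = NOT False = True
s10 = s3 NAND x4 = True NAND False = True
s13 = s10 OR s4 OR s3 = True OR True OR True = True
s14 = s9 XOR s5 = True XOR True = False

s1 = False, s9 = True, s13 = True, s14 = False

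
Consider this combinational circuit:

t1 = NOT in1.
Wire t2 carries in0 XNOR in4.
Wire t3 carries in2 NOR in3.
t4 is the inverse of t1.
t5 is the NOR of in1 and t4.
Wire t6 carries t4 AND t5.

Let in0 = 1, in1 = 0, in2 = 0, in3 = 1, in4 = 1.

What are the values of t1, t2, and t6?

t1 = 1  t2 = 1  t6 = 0

t1 = NOT in1 = NOT 0 = 1
t2 = in0 XNOR in4 = 1 XNOR 1 = 1
t4 = NOT t1 = NOT 1 = 0
t5 = in1 NOR t4 = 0 NOR 0 = 1
t6 = t4 AND t5 = 0 AND 1 = 0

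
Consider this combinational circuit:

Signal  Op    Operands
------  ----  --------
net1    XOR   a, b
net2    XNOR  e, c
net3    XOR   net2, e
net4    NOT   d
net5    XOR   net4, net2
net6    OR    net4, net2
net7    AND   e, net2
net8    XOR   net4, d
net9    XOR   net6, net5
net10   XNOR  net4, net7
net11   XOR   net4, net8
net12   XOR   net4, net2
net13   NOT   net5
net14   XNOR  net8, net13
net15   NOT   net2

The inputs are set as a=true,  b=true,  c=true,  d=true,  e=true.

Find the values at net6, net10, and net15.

net2 = e XNOR c = true XNOR true = true
net4 = NOT d = NOT true = false
net6 = net4 OR net2 = false OR true = true
net7 = e AND net2 = true AND true = true
net10 = net4 XNOR net7 = false XNOR true = false
net15 = NOT net2 = NOT true = false

net6 = true, net10 = false, net15 = false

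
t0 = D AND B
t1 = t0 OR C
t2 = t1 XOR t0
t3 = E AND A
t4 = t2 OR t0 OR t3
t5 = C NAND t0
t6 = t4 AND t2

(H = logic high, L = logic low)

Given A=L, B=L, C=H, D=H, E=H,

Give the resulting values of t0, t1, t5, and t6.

t0 = L, t1 = H, t5 = H, t6 = H

t0 = D AND B = H AND L = L
t1 = t0 OR C = L OR H = H
t2 = t1 XOR t0 = H XOR L = H
t3 = E AND A = H AND L = L
t4 = t2 OR t0 OR t3 = H OR L OR L = H
t5 = C NAND t0 = H NAND L = H
t6 = t4 AND t2 = H AND H = H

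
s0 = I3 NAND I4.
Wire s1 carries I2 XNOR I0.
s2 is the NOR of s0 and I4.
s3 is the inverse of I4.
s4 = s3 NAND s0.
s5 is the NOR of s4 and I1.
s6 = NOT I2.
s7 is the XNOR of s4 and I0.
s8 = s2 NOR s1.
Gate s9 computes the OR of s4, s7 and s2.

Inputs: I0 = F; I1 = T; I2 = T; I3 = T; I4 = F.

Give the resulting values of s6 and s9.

s0 = I3 NAND I4 = T NAND F = T
s2 = s0 NOR I4 = T NOR F = F
s3 = NOT I4 = NOT F = T
s4 = s3 NAND s0 = T NAND T = F
s6 = NOT I2 = NOT T = F
s7 = s4 XNOR I0 = F XNOR F = T
s9 = s4 OR s7 OR s2 = F OR T OR F = T

s6 = F, s9 = T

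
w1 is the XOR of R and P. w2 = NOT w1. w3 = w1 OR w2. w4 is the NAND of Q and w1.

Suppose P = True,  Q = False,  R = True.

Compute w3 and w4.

w3 = True  w4 = True

w1 = R XOR P = True XOR True = False
w2 = NOT w1 = NOT False = True
w3 = w1 OR w2 = False OR True = True
w4 = Q NAND w1 = False NAND False = True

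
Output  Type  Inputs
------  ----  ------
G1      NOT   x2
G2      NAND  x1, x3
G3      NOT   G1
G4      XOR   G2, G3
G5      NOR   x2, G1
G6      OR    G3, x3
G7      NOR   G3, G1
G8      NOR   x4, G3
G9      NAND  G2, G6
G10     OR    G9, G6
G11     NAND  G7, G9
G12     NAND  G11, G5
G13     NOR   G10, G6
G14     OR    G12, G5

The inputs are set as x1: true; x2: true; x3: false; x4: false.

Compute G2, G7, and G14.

G2 = true, G7 = false, G14 = true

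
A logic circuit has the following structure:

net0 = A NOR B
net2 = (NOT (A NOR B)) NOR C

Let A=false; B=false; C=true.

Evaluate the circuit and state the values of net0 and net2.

net0 = false NOR false = true
net2 = (NOT (false NOR false)) NOR true = false

net0 = true, net2 = false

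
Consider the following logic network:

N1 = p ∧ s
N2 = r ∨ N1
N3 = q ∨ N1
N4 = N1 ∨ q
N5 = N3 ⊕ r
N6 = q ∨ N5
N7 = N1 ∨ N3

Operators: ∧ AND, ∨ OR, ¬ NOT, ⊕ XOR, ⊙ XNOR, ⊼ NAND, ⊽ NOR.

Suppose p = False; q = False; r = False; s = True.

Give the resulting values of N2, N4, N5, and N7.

N1 = p AND s = False AND True = False
N2 = r OR N1 = False OR False = False
N3 = q OR N1 = False OR False = False
N4 = N1 OR q = False OR False = False
N5 = N3 XOR r = False XOR False = False
N7 = N1 OR N3 = False OR False = False

N2 = False, N4 = False, N5 = False, N7 = False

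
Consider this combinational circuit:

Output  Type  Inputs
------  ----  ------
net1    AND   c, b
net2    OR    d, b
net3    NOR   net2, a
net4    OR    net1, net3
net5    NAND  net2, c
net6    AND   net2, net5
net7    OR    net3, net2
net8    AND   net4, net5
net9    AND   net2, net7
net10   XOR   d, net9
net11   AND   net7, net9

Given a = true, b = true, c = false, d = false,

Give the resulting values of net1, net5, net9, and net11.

net1 = c AND b = false AND true = false
net2 = d OR b = false OR true = true
net3 = net2 NOR a = true NOR true = false
net5 = net2 NAND c = true NAND false = true
net7 = net3 OR net2 = false OR true = true
net9 = net2 AND net7 = true AND true = true
net11 = net7 AND net9 = true AND true = true

net1 = false  net5 = true  net9 = true  net11 = true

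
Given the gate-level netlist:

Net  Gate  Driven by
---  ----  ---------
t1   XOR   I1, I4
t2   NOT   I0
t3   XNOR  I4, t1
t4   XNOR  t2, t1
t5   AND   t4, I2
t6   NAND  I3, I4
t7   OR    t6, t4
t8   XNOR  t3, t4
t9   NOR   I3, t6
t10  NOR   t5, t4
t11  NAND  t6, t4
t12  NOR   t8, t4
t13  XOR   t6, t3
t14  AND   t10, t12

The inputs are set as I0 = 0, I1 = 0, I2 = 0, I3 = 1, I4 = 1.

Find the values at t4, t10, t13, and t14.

t4 = 1, t10 = 0, t13 = 1, t14 = 0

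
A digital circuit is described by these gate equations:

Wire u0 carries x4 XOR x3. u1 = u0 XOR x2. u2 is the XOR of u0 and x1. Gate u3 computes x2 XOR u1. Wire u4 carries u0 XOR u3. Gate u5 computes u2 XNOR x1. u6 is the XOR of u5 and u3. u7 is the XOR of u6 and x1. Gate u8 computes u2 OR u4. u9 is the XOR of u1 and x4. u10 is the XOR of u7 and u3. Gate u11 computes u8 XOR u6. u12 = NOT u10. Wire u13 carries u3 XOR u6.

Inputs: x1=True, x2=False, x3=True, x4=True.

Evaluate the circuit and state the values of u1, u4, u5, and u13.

u1 = False, u4 = False, u5 = True, u13 = True

u0 = x4 XOR x3 = True XOR True = False
u1 = u0 XOR x2 = False XOR False = False
u2 = u0 XOR x1 = False XOR True = True
u3 = x2 XOR u1 = False XOR False = False
u4 = u0 XOR u3 = False XOR False = False
u5 = u2 XNOR x1 = True XNOR True = True
u6 = u5 XOR u3 = True XOR False = True
u13 = u3 XOR u6 = False XOR True = True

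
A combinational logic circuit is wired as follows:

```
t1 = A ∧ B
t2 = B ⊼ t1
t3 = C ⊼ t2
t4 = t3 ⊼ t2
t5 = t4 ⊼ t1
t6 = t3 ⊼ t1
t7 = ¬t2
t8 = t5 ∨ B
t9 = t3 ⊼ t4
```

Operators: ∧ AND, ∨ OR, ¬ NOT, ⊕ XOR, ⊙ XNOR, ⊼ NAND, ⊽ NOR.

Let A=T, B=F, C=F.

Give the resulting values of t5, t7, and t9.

t5 = T  t7 = F  t9 = T

t1 = A AND B = T AND F = F
t2 = B NAND t1 = F NAND F = T
t3 = C NAND t2 = F NAND T = T
t4 = t3 NAND t2 = T NAND T = F
t5 = t4 NAND t1 = F NAND F = T
t7 = NOT t2 = NOT T = F
t9 = t3 NAND t4 = T NAND F = T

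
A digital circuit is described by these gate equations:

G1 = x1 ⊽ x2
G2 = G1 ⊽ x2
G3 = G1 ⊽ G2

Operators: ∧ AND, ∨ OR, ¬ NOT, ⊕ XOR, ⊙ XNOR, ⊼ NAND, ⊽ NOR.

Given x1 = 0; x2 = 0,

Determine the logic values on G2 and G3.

G2 = 0, G3 = 0

G1 = x1 NOR x2 = 0 NOR 0 = 1
G2 = G1 NOR x2 = 1 NOR 0 = 0
G3 = G1 NOR G2 = 1 NOR 0 = 0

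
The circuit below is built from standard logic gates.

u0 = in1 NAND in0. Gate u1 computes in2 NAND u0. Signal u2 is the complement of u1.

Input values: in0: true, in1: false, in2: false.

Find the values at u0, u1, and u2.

u0 = true, u1 = true, u2 = false

u0 = in1 NAND in0 = false NAND true = true
u1 = in2 NAND u0 = false NAND true = true
u2 = NOT u1 = NOT true = false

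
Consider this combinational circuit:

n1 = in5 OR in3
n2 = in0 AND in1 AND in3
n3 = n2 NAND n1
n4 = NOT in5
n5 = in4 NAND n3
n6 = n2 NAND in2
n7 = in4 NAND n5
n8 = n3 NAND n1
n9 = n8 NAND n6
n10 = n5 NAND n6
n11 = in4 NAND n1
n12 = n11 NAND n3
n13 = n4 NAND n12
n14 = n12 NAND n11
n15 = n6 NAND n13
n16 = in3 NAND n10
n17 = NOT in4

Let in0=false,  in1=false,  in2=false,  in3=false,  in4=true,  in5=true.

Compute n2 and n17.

n2 = false, n17 = false

n2 = in0 AND in1 AND in3 = false AND false AND false = false
n17 = NOT in4 = NOT true = false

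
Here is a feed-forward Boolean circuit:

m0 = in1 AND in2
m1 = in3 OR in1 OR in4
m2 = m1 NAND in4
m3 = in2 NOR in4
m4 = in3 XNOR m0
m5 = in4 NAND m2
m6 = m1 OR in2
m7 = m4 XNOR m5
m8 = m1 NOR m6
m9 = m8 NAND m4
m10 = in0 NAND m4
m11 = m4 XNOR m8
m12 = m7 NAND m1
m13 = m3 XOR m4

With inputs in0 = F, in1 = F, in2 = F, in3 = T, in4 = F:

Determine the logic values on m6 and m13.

m0 = in1 AND in2 = F AND F = F
m1 = in3 OR in1 OR in4 = T OR F OR F = T
m3 = in2 NOR in4 = F NOR F = T
m4 = in3 XNOR m0 = T XNOR F = F
m6 = m1 OR in2 = T OR F = T
m13 = m3 XOR m4 = T XOR F = T

m6 = T  m13 = T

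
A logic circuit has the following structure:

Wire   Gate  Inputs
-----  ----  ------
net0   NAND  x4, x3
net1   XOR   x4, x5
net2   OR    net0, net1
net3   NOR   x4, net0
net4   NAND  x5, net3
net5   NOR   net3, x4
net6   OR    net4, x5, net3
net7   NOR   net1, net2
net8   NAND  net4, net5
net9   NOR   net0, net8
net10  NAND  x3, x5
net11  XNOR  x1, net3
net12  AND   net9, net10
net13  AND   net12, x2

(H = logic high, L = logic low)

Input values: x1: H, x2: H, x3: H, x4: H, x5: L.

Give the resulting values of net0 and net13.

net0 = x4 NAND x3 = H NAND H = L
net3 = x4 NOR net0 = H NOR L = L
net4 = x5 NAND net3 = L NAND L = H
net5 = net3 NOR x4 = L NOR H = L
net8 = net4 NAND net5 = H NAND L = H
net9 = net0 NOR net8 = L NOR H = L
net10 = x3 NAND x5 = H NAND L = H
net12 = net9 AND net10 = L AND H = L
net13 = net12 AND x2 = L AND H = L

net0 = L; net13 = L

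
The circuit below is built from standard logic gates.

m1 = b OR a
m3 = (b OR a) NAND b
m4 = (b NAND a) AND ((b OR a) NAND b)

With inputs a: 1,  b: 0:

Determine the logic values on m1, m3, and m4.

m1 = 1  m3 = 1  m4 = 1

m1 = 0 OR 1 = 1
m3 = (0 OR 1) NAND 0 = 1
m4 = (0 NAND 1) AND ((0 OR 1) NAND 0) = 1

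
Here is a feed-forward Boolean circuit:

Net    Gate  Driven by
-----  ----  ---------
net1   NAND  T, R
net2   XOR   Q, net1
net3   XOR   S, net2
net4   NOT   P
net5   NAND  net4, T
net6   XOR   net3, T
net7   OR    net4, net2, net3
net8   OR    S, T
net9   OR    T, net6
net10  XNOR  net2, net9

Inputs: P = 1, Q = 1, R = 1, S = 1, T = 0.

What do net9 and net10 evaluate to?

net1 = T NAND R = 0 NAND 1 = 1
net2 = Q XOR net1 = 1 XOR 1 = 0
net3 = S XOR net2 = 1 XOR 0 = 1
net6 = net3 XOR T = 1 XOR 0 = 1
net9 = T OR net6 = 0 OR 1 = 1
net10 = net2 XNOR net9 = 0 XNOR 1 = 0

net9 = 1, net10 = 0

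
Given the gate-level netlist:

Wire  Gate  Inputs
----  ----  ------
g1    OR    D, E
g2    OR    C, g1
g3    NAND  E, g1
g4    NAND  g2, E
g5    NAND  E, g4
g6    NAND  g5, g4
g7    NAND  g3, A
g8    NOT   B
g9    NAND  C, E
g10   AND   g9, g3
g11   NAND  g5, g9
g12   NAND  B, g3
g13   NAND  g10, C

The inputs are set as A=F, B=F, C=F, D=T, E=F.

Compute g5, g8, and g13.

g5 = T; g8 = T; g13 = T

g1 = D OR E = T OR F = T
g2 = C OR g1 = F OR T = T
g3 = E NAND g1 = F NAND T = T
g4 = g2 NAND E = T NAND F = T
g5 = E NAND g4 = F NAND T = T
g8 = NOT B = NOT F = T
g9 = C NAND E = F NAND F = T
g10 = g9 AND g3 = T AND T = T
g13 = g10 NAND C = T NAND F = T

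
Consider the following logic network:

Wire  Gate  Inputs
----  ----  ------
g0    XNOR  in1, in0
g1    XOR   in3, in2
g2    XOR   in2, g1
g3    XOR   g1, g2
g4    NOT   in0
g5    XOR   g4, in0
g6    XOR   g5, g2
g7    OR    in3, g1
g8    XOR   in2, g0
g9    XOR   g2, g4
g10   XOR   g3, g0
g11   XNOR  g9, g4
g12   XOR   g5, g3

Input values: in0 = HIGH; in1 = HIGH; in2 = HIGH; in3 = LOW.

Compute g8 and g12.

g8 = LOW, g12 = LOW

g0 = in1 XNOR in0 = HIGH XNOR HIGH = HIGH
g1 = in3 XOR in2 = LOW XOR HIGH = HIGH
g2 = in2 XOR g1 = HIGH XOR HIGH = LOW
g3 = g1 XOR g2 = HIGH XOR LOW = HIGH
g4 = NOT in0 = NOT HIGH = LOW
g5 = g4 XOR in0 = LOW XOR HIGH = HIGH
g8 = in2 XOR g0 = HIGH XOR HIGH = LOW
g12 = g5 XOR g3 = HIGH XOR HIGH = LOW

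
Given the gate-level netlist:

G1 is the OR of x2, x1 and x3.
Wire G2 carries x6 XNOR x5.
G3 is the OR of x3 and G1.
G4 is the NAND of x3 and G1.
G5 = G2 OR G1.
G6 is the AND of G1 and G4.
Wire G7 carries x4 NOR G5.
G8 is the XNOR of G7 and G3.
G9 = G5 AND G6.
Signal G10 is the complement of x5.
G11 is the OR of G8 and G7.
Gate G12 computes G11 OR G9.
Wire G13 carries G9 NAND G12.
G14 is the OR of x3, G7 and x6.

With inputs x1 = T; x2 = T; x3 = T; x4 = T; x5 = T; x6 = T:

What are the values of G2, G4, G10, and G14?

G2 = T, G4 = F, G10 = F, G14 = T

G1 = x2 OR x1 OR x3 = T OR T OR T = T
G2 = x6 XNOR x5 = T XNOR T = T
G4 = x3 NAND G1 = T NAND T = F
G5 = G2 OR G1 = T OR T = T
G7 = x4 NOR G5 = T NOR T = F
G10 = NOT x5 = NOT T = F
G14 = x3 OR G7 OR x6 = T OR F OR T = T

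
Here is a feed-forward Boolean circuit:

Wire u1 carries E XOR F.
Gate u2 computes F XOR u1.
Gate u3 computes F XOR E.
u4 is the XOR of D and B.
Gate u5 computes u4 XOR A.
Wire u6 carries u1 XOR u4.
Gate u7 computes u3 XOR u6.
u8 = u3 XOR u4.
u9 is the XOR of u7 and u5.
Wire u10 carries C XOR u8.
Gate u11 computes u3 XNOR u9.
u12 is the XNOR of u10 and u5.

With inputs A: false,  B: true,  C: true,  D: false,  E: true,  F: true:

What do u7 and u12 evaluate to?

u1 = E XOR F = true XOR true = false
u3 = F XOR E = true XOR true = false
u4 = D XOR B = false XOR true = true
u5 = u4 XOR A = true XOR false = true
u6 = u1 XOR u4 = false XOR true = true
u7 = u3 XOR u6 = false XOR true = true
u8 = u3 XOR u4 = false XOR true = true
u10 = C XOR u8 = true XOR true = false
u12 = u10 XNOR u5 = false XNOR true = false

u7 = true; u12 = false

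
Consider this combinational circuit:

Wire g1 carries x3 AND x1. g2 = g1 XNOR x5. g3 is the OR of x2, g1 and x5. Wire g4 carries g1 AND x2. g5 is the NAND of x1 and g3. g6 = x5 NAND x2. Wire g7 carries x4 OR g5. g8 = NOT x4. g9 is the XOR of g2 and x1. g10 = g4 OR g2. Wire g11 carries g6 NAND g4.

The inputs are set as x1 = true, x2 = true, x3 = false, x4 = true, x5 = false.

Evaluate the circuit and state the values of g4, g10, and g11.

g4 = false; g10 = true; g11 = true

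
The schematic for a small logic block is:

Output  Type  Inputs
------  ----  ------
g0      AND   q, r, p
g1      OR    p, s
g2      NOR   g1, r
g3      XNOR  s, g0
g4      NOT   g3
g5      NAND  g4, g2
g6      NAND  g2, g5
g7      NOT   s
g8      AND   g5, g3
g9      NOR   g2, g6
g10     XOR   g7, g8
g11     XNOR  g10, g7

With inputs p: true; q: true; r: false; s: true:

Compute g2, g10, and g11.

g0 = q AND r AND p = true AND false AND true = false
g1 = p OR s = true OR true = true
g2 = g1 NOR r = true NOR false = false
g3 = s XNOR g0 = true XNOR false = false
g4 = NOT g3 = NOT false = true
g5 = g4 NAND g2 = true NAND false = true
g7 = NOT s = NOT true = false
g8 = g5 AND g3 = true AND false = false
g10 = g7 XOR g8 = false XOR false = false
g11 = g10 XNOR g7 = false XNOR false = true

g2 = false, g10 = false, g11 = true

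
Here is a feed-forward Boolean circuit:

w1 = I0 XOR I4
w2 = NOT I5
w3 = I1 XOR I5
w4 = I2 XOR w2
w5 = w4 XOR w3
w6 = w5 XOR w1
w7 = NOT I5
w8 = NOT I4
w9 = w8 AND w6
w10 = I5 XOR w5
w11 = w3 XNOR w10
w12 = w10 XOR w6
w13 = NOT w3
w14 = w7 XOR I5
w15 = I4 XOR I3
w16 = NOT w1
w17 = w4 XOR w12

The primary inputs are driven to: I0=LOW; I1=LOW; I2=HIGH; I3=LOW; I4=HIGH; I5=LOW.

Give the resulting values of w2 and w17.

w1 = I0 XOR I4 = LOW XOR HIGH = HIGH
w2 = NOT I5 = NOT LOW = HIGH
w3 = I1 XOR I5 = LOW XOR LOW = LOW
w4 = I2 XOR w2 = HIGH XOR HIGH = LOW
w5 = w4 XOR w3 = LOW XOR LOW = LOW
w6 = w5 XOR w1 = LOW XOR HIGH = HIGH
w10 = I5 XOR w5 = LOW XOR LOW = LOW
w12 = w10 XOR w6 = LOW XOR HIGH = HIGH
w17 = w4 XOR w12 = LOW XOR HIGH = HIGH

w2 = HIGH, w17 = HIGH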